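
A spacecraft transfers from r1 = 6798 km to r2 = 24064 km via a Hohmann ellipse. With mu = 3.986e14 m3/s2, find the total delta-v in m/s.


V1 = sqrt(mu/r1) = 7657.34 m/s
dV1 = V1*(sqrt(2*r2/(r1+r2)) - 1) = 1905.01 m/s
V2 = sqrt(mu/r2) = 4069.91 m/s
dV2 = V2*(1 - sqrt(2*r1/(r1+r2))) = 1368.58 m/s
Total dV = 3274 m/s

3274 m/s


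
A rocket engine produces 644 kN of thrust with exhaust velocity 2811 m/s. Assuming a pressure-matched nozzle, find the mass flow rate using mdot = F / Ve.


mdot = F / Ve = 644000 / 2811 = 229.1 kg/s

229.1 kg/s


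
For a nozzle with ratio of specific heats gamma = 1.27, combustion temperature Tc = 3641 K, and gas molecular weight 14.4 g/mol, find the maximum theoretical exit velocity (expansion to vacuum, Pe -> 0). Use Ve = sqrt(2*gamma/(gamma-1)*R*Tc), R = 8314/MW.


R = 8314 / 14.4 = 577.36 J/(kg.K)
Ve = sqrt(2 * 1.27 / (1.27 - 1) * 577.36 * 3641) = 4447 m/s

4447 m/s


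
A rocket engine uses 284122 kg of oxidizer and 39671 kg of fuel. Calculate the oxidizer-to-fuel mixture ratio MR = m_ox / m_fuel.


MR = 284122 / 39671 = 7.16

7.16


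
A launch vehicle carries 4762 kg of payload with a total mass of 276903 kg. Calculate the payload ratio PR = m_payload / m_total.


PR = 4762 / 276903 = 0.0172

0.0172


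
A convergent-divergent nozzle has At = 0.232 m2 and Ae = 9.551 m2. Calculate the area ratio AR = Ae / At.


AR = 9.551 / 0.232 = 41.2

41.2


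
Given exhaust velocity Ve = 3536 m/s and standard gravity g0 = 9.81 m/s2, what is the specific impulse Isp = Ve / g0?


Isp = Ve / g0 = 3536 / 9.81 = 360.4 s

360.4 s


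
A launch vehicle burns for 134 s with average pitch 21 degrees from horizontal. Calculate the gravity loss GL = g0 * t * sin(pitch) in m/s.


GL = 9.81 * 134 * sin(21 deg) = 471 m/s

471 m/s


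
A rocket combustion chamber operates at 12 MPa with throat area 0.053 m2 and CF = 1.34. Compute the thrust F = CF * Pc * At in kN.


F = 1.34 * 12e6 * 0.053 = 852240.0 N = 852.2 kN

852.2 kN


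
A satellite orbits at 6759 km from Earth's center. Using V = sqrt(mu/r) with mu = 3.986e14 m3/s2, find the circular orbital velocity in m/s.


V = sqrt(3.986e14 / 6759000) = 7679 m/s

7679 m/s


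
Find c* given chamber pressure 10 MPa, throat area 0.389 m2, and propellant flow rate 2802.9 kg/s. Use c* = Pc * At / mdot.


c* = 10e6 * 0.389 / 2802.9 = 1388 m/s

1388 m/s


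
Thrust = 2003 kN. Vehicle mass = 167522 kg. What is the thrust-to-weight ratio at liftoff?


TWR = 2003000 / (167522 * 9.81) = 1.22

1.22


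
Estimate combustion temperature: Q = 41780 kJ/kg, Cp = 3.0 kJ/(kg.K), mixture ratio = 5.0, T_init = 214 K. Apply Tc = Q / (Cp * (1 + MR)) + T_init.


Tc = 41780 / (3.0 * (1 + 5.0)) + 214 = 2535 K

2535 K


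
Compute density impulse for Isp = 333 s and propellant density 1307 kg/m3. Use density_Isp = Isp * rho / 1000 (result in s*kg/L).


rho*Isp = 333 * 1307 / 1000 = 435 s*kg/L

435 s*kg/L


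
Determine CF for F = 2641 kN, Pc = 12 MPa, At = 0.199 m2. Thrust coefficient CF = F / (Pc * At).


CF = 2641000 / (12e6 * 0.199) = 1.11

1.11


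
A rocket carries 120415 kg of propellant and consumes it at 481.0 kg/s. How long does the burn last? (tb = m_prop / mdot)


tb = 120415 / 481.0 = 250.3 s

250.3 s


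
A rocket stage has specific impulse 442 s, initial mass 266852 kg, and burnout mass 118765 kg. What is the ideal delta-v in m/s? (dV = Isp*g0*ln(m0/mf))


Ve = 442 * 9.81 = 4336.02 m/s
dV = 4336.02 * ln(266852/118765) = 3510 m/s

3510 m/s


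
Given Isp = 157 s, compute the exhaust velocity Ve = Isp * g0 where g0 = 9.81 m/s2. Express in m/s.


Ve = Isp * g0 = 157 * 9.81 = 1540.2 m/s

1540.2 m/s


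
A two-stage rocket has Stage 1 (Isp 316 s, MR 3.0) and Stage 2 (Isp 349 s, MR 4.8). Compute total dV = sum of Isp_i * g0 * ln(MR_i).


dV1 = 316 * 9.81 * ln(3.0) = 3405.7 m/s
dV2 = 349 * 9.81 * ln(4.8) = 5370.5 m/s
Total dV = 3405.7 + 5370.5 = 8776.2 m/s ~ 8776 m/s

8776 m/s


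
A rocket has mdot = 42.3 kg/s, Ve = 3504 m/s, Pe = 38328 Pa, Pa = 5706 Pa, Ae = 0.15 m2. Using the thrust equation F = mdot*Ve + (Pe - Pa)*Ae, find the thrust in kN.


F = 42.3 * 3504 + (38328 - 5706) * 0.15 = 153112.0 N = 153.1 kN

153.1 kN


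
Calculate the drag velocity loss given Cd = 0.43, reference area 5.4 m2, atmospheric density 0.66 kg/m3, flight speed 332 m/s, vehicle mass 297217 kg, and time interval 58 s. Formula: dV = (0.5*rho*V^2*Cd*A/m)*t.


D = 0.5 * 0.66 * 332^2 * 0.43 * 5.4 = 84460.24 N
a = 84460.24 / 297217 = 0.2842 m/s2
dV = 0.2842 * 58 = 16.5 m/s

16.5 m/s


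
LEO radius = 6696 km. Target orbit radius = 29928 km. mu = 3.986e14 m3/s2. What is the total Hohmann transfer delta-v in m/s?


V1 = sqrt(mu/r1) = 7715.44 m/s
dV1 = V1*(sqrt(2*r2/(r1+r2)) - 1) = 2148.07 m/s
V2 = sqrt(mu/r2) = 3649.47 m/s
dV2 = V2*(1 - sqrt(2*r1/(r1+r2))) = 1442.64 m/s
Total dV = 3591 m/s

3591 m/s


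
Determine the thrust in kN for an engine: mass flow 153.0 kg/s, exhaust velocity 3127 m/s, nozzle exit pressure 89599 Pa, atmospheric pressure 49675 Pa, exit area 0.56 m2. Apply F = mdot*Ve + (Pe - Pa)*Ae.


F = 153.0 * 3127 + (89599 - 49675) * 0.56 = 500788.0 N = 500.8 kN

500.8 kN


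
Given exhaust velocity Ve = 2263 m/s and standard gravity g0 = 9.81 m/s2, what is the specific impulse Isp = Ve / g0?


Isp = Ve / g0 = 2263 / 9.81 = 230.7 s

230.7 s


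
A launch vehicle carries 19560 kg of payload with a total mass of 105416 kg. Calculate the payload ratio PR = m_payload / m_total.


PR = 19560 / 105416 = 0.1856

0.1856


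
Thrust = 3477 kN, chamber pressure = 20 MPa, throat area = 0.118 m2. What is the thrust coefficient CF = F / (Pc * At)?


CF = 3477000 / (20e6 * 0.118) = 1.47

1.47


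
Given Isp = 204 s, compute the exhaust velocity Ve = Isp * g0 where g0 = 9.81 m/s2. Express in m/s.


Ve = Isp * g0 = 204 * 9.81 = 2001.2 m/s

2001.2 m/s


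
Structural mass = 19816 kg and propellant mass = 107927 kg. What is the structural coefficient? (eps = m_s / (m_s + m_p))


eps = 19816 / (19816 + 107927) = 0.1551

0.1551


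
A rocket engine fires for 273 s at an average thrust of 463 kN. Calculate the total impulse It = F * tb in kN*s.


It = 463 * 273 = 126399 kN*s

126399 kN*s


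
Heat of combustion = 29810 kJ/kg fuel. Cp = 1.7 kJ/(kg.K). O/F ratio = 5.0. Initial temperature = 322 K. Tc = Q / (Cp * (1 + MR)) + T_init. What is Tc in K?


Tc = 29810 / (1.7 * (1 + 5.0)) + 322 = 3245 K

3245 K


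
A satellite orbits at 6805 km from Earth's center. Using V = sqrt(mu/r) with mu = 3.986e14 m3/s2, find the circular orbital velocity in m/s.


V = sqrt(3.986e14 / 6805000) = 7653 m/s

7653 m/s


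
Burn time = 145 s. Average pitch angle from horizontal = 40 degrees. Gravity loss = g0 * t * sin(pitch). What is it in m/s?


GL = 9.81 * 145 * sin(40 deg) = 914 m/s

914 m/s


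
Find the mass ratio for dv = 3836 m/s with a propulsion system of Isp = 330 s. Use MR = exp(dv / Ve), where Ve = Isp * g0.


Ve = 330 * 9.81 = 3237.3 m/s
MR = exp(3836 / 3237.3) = 3.27

3.27


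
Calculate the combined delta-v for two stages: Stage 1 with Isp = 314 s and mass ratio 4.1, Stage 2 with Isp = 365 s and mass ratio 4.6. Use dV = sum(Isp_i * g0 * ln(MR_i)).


dV1 = 314 * 9.81 * ln(4.1) = 4346.3 m/s
dV2 = 365 * 9.81 * ln(4.6) = 5464.3 m/s
Total dV = 4346.3 + 5464.3 = 9810.6 m/s ~ 9811 m/s

9811 m/s


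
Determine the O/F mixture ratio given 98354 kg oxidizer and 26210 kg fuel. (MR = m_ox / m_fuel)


MR = 98354 / 26210 = 3.75

3.75


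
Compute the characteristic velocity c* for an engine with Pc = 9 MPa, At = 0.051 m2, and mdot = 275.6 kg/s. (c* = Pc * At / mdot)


c* = 9e6 * 0.051 / 275.6 = 1665 m/s

1665 m/s


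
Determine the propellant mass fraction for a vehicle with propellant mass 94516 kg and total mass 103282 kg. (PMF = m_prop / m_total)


PMF = 94516 / 103282 = 0.915

0.915


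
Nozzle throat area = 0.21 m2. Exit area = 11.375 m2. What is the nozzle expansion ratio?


AR = 11.375 / 0.21 = 54.2

54.2


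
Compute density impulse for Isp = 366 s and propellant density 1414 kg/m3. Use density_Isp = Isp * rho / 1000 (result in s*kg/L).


rho*Isp = 366 * 1414 / 1000 = 518 s*kg/L

518 s*kg/L


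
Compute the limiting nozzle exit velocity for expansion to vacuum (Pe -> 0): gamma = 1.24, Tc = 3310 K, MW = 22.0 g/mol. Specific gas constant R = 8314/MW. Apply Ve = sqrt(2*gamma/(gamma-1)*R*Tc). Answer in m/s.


R = 8314 / 22.0 = 377.91 J/(kg.K)
Ve = sqrt(2 * 1.24 / (1.24 - 1) * 377.91 * 3310) = 3595 m/s

3595 m/s


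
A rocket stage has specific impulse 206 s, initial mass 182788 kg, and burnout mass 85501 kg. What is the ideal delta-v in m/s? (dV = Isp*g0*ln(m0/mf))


Ve = 206 * 9.81 = 2020.86 m/s
dV = 2020.86 * ln(182788/85501) = 1535 m/s

1535 m/s


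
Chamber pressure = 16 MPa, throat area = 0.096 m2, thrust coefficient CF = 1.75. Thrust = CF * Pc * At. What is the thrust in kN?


F = 1.75 * 16e6 * 0.096 = 2.6880e+06 N = 2688.0 kN

2688.0 kN


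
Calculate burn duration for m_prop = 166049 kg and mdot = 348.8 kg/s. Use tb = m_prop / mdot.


tb = 166049 / 348.8 = 476.1 s

476.1 s


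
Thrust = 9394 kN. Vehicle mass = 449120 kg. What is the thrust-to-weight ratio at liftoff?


TWR = 9394000 / (449120 * 9.81) = 2.13

2.13


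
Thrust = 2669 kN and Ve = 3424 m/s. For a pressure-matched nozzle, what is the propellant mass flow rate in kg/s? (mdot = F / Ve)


mdot = F / Ve = 2669000 / 3424 = 779.5 kg/s

779.5 kg/s


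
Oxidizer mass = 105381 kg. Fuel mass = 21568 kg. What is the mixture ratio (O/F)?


MR = 105381 / 21568 = 4.89

4.89


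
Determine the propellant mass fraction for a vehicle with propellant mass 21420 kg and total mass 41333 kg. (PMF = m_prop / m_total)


PMF = 21420 / 41333 = 0.518

0.518


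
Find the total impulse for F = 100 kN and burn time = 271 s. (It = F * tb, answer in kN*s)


It = 100 * 271 = 27100 kN*s

27100 kN*s


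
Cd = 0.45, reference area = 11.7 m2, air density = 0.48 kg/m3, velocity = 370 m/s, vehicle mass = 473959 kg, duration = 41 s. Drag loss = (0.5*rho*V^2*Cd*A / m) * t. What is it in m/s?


D = 0.5 * 0.48 * 370^2 * 0.45 * 11.7 = 172986.84 N
a = 172986.84 / 473959 = 0.365 m/s2
dV = 0.365 * 41 = 15.0 m/s

15.0 m/s


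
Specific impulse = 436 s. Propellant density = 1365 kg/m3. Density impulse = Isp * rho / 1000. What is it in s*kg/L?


rho*Isp = 436 * 1365 / 1000 = 595 s*kg/L

595 s*kg/L


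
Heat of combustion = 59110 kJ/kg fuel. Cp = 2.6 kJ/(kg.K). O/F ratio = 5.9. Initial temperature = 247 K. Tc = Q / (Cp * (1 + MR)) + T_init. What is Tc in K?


Tc = 59110 / (2.6 * (1 + 5.9)) + 247 = 3542 K

3542 K


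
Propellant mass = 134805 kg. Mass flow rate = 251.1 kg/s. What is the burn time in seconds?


tb = 134805 / 251.1 = 536.9 s

536.9 s


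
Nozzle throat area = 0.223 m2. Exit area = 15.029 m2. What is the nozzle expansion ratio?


AR = 15.029 / 0.223 = 67.4

67.4


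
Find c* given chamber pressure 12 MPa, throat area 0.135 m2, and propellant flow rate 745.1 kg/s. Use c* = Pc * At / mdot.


c* = 12e6 * 0.135 / 745.1 = 2174 m/s

2174 m/s


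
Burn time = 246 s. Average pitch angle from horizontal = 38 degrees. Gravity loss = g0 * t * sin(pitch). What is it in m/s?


GL = 9.81 * 246 * sin(38 deg) = 1486 m/s

1486 m/s


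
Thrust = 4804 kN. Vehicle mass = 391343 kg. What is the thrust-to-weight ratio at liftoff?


TWR = 4804000 / (391343 * 9.81) = 1.25

1.25


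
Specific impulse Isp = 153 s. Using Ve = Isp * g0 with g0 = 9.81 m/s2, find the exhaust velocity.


Ve = Isp * g0 = 153 * 9.81 = 1500.9 m/s

1500.9 m/s


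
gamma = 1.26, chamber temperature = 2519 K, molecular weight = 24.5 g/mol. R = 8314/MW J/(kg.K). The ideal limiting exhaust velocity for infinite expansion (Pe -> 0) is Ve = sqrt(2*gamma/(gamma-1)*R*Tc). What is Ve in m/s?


R = 8314 / 24.5 = 339.35 J/(kg.K)
Ve = sqrt(2 * 1.26 / (1.26 - 1) * 339.35 * 2519) = 2878 m/s

2878 m/s


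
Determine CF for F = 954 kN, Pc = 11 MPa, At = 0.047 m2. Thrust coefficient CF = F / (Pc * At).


CF = 954000 / (11e6 * 0.047) = 1.85

1.85


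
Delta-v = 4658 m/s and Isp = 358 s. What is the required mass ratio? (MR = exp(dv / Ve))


Ve = 358 * 9.81 = 3511.98 m/s
MR = exp(4658 / 3511.98) = 3.767

3.767


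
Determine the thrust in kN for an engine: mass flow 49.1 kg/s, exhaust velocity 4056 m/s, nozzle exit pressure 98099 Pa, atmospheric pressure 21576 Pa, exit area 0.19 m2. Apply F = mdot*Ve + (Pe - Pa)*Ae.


F = 49.1 * 4056 + (98099 - 21576) * 0.19 = 213689.0 N = 213.7 kN

213.7 kN


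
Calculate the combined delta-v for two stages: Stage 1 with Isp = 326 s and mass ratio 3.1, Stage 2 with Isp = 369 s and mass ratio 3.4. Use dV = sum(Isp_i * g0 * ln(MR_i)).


dV1 = 326 * 9.81 * ln(3.1) = 3618.3 m/s
dV2 = 369 * 9.81 * ln(3.4) = 4429.9 m/s
Total dV = 3618.3 + 4429.9 = 8048.2 m/s ~ 8048 m/s

8048 m/s


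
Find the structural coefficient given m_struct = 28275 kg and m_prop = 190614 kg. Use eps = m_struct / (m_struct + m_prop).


eps = 28275 / (28275 + 190614) = 0.1292

0.1292


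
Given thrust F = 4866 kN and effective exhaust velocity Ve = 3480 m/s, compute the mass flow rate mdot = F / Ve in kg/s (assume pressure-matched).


mdot = F / Ve = 4866000 / 3480 = 1398.3 kg/s

1398.3 kg/s


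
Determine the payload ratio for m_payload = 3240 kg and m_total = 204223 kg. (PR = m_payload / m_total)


PR = 3240 / 204223 = 0.0159

0.0159


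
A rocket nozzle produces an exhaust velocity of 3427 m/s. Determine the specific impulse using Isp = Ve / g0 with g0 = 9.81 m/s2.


Isp = Ve / g0 = 3427 / 9.81 = 349.3 s

349.3 s


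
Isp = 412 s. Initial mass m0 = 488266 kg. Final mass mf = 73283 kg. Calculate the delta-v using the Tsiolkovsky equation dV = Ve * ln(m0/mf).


Ve = 412 * 9.81 = 4041.72 m/s
dV = 4041.72 * ln(488266/73283) = 7665 m/s

7665 m/s


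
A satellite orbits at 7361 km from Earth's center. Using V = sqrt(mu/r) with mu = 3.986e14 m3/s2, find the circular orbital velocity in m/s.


V = sqrt(3.986e14 / 7361000) = 7359 m/s

7359 m/s


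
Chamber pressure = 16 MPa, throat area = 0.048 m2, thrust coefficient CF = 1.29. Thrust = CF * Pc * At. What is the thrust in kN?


F = 1.29 * 16e6 * 0.048 = 990720.0 N = 990.7 kN

990.7 kN


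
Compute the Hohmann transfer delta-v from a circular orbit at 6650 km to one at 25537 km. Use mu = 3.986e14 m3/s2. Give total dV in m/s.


V1 = sqrt(mu/r1) = 7742.08 m/s
dV1 = V1*(sqrt(2*r2/(r1+r2)) - 1) = 2010.45 m/s
V2 = sqrt(mu/r2) = 3950.79 m/s
dV2 = V2*(1 - sqrt(2*r1/(r1+r2))) = 1411.16 m/s
Total dV = 3422 m/s

3422 m/s


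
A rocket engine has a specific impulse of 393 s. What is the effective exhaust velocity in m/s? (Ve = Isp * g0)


Ve = Isp * g0 = 393 * 9.81 = 3855.3 m/s

3855.3 m/s


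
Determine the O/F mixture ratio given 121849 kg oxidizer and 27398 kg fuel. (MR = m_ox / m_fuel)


MR = 121849 / 27398 = 4.45

4.45


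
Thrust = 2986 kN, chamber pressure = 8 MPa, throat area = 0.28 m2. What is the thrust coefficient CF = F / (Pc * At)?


CF = 2986000 / (8e6 * 0.28) = 1.33

1.33


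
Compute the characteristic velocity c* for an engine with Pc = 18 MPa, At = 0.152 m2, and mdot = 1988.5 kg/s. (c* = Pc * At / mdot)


c* = 18e6 * 0.152 / 1988.5 = 1376 m/s

1376 m/s


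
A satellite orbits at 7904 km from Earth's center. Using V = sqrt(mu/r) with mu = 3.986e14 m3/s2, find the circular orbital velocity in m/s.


V = sqrt(3.986e14 / 7904000) = 7101 m/s

7101 m/s


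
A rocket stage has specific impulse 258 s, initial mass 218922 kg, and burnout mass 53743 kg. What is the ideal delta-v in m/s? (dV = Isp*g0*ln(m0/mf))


Ve = 258 * 9.81 = 2530.98 m/s
dV = 2530.98 * ln(218922/53743) = 3555 m/s

3555 m/s


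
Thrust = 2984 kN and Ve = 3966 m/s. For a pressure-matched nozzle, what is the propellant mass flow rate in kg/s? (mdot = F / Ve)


mdot = F / Ve = 2984000 / 3966 = 752.4 kg/s

752.4 kg/s


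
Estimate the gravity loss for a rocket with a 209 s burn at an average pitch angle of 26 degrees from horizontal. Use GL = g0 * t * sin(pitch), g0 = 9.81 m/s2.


GL = 9.81 * 209 * sin(26 deg) = 899 m/s

899 m/s


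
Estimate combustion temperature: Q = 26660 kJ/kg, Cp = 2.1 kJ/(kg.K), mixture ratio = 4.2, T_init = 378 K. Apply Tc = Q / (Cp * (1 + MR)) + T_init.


Tc = 26660 / (2.1 * (1 + 4.2)) + 378 = 2819 K

2819 K


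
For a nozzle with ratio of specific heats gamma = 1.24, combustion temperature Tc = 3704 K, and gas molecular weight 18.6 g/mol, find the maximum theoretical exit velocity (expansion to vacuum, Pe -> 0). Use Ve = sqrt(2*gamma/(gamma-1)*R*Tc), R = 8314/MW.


R = 8314 / 18.6 = 446.99 J/(kg.K)
Ve = sqrt(2 * 1.24 / (1.24 - 1) * 446.99 * 3704) = 4136 m/s

4136 m/s


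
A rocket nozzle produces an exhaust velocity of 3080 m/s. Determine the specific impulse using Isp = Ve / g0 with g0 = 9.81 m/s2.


Isp = Ve / g0 = 3080 / 9.81 = 314.0 s

314.0 s


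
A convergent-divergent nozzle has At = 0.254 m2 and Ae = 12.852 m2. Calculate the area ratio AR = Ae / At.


AR = 12.852 / 0.254 = 50.6

50.6


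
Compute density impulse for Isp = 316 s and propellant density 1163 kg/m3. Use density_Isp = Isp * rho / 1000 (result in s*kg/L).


rho*Isp = 316 * 1163 / 1000 = 368 s*kg/L

368 s*kg/L


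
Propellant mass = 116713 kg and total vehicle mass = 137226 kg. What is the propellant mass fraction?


PMF = 116713 / 137226 = 0.851

0.851


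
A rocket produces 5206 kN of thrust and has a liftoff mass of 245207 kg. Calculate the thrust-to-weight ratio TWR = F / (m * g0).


TWR = 5206000 / (245207 * 9.81) = 2.16

2.16


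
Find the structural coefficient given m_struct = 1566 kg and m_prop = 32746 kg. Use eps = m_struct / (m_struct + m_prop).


eps = 1566 / (1566 + 32746) = 0.0456

0.0456


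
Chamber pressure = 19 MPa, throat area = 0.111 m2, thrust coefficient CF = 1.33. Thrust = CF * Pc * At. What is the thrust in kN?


F = 1.33 * 19e6 * 0.111 = 2.8050e+06 N = 2805.0 kN

2805.0 kN


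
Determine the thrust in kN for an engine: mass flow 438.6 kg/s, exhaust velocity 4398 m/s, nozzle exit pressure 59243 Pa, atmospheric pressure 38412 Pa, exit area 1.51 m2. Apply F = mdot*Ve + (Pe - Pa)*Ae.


F = 438.6 * 4398 + (59243 - 38412) * 1.51 = 1.9604e+06 N = 1960.4 kN

1960.4 kN


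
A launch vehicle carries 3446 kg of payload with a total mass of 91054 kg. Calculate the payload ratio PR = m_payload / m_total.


PR = 3446 / 91054 = 0.0378

0.0378


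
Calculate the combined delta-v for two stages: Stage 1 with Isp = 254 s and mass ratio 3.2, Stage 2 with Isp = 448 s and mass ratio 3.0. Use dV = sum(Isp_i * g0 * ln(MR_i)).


dV1 = 254 * 9.81 * ln(3.2) = 2898.3 m/s
dV2 = 448 * 9.81 * ln(3.0) = 4828.3 m/s
Total dV = 2898.3 + 4828.3 = 7726.6 m/s ~ 7727 m/s

7727 m/s


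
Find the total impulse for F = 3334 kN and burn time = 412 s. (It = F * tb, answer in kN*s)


It = 3334 * 412 = 1373608 kN*s

1373608 kN*s


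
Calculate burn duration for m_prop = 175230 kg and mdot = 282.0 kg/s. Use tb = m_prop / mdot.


tb = 175230 / 282.0 = 621.4 s

621.4 s


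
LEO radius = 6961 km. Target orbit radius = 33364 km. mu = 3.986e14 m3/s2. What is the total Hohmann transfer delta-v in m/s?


V1 = sqrt(mu/r1) = 7567.16 m/s
dV1 = V1*(sqrt(2*r2/(r1+r2)) - 1) = 2167.03 m/s
V2 = sqrt(mu/r2) = 3456.44 m/s
dV2 = V2*(1 - sqrt(2*r1/(r1+r2))) = 1425.52 m/s
Total dV = 3593 m/s

3593 m/s


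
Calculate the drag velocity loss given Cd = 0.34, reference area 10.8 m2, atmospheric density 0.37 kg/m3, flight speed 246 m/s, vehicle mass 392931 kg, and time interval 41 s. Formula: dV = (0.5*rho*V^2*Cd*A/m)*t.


D = 0.5 * 0.37 * 246^2 * 0.34 * 10.8 = 41109.73 N
a = 41109.73 / 392931 = 0.1046 m/s2
dV = 0.1046 * 41 = 4.3 m/s

4.3 m/s


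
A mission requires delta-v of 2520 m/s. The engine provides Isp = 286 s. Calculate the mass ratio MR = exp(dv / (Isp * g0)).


Ve = 286 * 9.81 = 2805.66 m/s
MR = exp(2520 / 2805.66) = 2.455

2.455


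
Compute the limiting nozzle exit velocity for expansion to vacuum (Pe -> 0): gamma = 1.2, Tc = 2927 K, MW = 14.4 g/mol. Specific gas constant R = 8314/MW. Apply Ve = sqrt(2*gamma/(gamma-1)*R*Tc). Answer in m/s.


R = 8314 / 14.4 = 577.36 J/(kg.K)
Ve = sqrt(2 * 1.2 / (1.2 - 1) * 577.36 * 2927) = 4503 m/s

4503 m/s


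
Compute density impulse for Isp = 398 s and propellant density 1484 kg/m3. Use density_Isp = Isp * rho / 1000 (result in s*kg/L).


rho*Isp = 398 * 1484 / 1000 = 591 s*kg/L

591 s*kg/L


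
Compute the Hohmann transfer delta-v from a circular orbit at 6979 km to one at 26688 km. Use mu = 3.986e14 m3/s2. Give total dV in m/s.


V1 = sqrt(mu/r1) = 7557.39 m/s
dV1 = V1*(sqrt(2*r2/(r1+r2)) - 1) = 1958.35 m/s
V2 = sqrt(mu/r2) = 3864.65 m/s
dV2 = V2*(1 - sqrt(2*r1/(r1+r2))) = 1376.26 m/s
Total dV = 3335 m/s

3335 m/s


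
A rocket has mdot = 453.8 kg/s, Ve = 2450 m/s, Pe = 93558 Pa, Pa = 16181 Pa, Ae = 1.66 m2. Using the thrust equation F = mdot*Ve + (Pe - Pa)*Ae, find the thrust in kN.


F = 453.8 * 2450 + (93558 - 16181) * 1.66 = 1.2403e+06 N = 1240.3 kN

1240.3 kN


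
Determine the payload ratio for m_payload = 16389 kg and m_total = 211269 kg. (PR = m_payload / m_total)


PR = 16389 / 211269 = 0.0776

0.0776


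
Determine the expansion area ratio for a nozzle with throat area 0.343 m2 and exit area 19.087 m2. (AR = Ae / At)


AR = 19.087 / 0.343 = 55.6

55.6


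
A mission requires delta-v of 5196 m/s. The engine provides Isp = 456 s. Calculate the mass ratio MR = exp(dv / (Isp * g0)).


Ve = 456 * 9.81 = 4473.36 m/s
MR = exp(5196 / 4473.36) = 3.195

3.195


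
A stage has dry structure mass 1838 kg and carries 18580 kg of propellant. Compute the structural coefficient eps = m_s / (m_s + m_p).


eps = 1838 / (1838 + 18580) = 0.09

0.09


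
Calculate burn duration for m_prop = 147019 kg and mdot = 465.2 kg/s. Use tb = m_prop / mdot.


tb = 147019 / 465.2 = 316.0 s

316.0 s


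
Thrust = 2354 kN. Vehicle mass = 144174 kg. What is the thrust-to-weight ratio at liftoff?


TWR = 2354000 / (144174 * 9.81) = 1.66

1.66


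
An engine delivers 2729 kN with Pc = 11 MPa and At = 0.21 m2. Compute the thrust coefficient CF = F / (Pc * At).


CF = 2729000 / (11e6 * 0.21) = 1.18

1.18


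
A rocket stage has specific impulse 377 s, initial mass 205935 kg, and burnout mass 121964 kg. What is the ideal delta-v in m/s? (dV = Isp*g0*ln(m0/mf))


Ve = 377 * 9.81 = 3698.37 m/s
dV = 3698.37 * ln(205935/121964) = 1937 m/s

1937 m/s


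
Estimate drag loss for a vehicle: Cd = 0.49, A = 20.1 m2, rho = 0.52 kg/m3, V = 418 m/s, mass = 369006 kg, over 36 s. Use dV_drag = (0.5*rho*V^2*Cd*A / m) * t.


D = 0.5 * 0.52 * 418^2 * 0.49 * 20.1 = 447422.74 N
a = 447422.74 / 369006 = 1.2125 m/s2
dV = 1.2125 * 36 = 43.7 m/s

43.7 m/s


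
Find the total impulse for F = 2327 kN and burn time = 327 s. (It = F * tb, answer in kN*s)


It = 2327 * 327 = 760929 kN*s

760929 kN*s


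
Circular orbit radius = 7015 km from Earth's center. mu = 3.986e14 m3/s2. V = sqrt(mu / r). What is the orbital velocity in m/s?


V = sqrt(3.986e14 / 7015000) = 7538 m/s

7538 m/s


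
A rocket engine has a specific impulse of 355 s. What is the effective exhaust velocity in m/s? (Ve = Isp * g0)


Ve = Isp * g0 = 355 * 9.81 = 3482.6 m/s

3482.6 m/s


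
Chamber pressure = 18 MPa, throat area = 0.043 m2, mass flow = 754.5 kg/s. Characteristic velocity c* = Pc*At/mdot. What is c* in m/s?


c* = 18e6 * 0.043 / 754.5 = 1026 m/s

1026 m/s


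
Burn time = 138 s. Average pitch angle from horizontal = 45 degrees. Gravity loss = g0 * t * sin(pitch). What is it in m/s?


GL = 9.81 * 138 * sin(45 deg) = 957 m/s

957 m/s


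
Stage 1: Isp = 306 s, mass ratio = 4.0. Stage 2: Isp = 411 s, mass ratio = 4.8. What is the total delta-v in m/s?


dV1 = 306 * 9.81 * ln(4.0) = 4161.5 m/s
dV2 = 411 * 9.81 * ln(4.8) = 6324.5 m/s
Total dV = 4161.5 + 6324.5 = 10486.0 m/s ~ 10486 m/s

10486 m/s


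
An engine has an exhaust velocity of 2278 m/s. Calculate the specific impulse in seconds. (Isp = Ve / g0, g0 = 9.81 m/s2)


Isp = Ve / g0 = 2278 / 9.81 = 232.2 s

232.2 s


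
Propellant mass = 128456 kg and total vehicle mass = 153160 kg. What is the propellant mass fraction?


PMF = 128456 / 153160 = 0.839

0.839


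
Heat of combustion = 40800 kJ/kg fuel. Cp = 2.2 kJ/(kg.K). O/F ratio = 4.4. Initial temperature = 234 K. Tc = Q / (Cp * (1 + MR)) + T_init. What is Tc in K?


Tc = 40800 / (2.2 * (1 + 4.4)) + 234 = 3668 K

3668 K


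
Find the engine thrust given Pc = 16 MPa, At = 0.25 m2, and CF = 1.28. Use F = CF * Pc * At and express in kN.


F = 1.28 * 16e6 * 0.25 = 5.1200e+06 N = 5120.0 kN

5120.0 kN


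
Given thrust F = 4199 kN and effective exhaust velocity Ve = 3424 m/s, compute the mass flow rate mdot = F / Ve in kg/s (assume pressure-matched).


mdot = F / Ve = 4199000 / 3424 = 1226.3 kg/s

1226.3 kg/s


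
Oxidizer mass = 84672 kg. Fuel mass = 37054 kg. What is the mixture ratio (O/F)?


MR = 84672 / 37054 = 2.29

2.29


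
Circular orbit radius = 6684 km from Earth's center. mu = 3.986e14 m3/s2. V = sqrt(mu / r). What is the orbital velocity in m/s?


V = sqrt(3.986e14 / 6684000) = 7722 m/s

7722 m/s


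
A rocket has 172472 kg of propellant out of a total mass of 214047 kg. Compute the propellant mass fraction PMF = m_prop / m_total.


PMF = 172472 / 214047 = 0.806

0.806


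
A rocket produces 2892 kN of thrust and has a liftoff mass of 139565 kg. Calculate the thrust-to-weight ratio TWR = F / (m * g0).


TWR = 2892000 / (139565 * 9.81) = 2.11

2.11


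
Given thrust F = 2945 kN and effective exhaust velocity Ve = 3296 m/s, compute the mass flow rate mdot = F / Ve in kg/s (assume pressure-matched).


mdot = F / Ve = 2945000 / 3296 = 893.5 kg/s

893.5 kg/s


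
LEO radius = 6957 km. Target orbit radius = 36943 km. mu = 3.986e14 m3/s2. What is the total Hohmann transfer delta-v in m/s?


V1 = sqrt(mu/r1) = 7569.33 m/s
dV1 = V1*(sqrt(2*r2/(r1+r2)) - 1) = 2250.55 m/s
V2 = sqrt(mu/r2) = 3284.75 m/s
dV2 = V2*(1 - sqrt(2*r1/(r1+r2))) = 1435.5 m/s
Total dV = 3686 m/s

3686 m/s


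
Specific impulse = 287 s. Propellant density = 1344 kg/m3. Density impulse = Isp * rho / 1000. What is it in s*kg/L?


rho*Isp = 287 * 1344 / 1000 = 386 s*kg/L

386 s*kg/L


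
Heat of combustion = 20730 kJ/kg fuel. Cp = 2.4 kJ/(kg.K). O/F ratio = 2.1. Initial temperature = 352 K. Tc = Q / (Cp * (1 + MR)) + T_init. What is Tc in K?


Tc = 20730 / (2.4 * (1 + 2.1)) + 352 = 3138 K

3138 K


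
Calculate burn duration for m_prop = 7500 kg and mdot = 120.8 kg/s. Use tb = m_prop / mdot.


tb = 7500 / 120.8 = 62.1 s

62.1 s


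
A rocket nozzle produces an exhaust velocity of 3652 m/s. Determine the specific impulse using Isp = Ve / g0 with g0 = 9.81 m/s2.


Isp = Ve / g0 = 3652 / 9.81 = 372.3 s

372.3 s


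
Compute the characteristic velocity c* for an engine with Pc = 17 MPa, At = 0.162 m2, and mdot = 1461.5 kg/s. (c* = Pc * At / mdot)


c* = 17e6 * 0.162 / 1461.5 = 1884 m/s

1884 m/s


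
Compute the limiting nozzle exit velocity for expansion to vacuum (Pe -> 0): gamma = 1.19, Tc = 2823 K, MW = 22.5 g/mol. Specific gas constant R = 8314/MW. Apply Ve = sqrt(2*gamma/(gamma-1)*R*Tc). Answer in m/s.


R = 8314 / 22.5 = 369.51 J/(kg.K)
Ve = sqrt(2 * 1.19 / (1.19 - 1) * 369.51 * 2823) = 3615 m/s

3615 m/s


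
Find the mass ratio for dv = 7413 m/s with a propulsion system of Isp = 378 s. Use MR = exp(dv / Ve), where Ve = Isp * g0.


Ve = 378 * 9.81 = 3708.18 m/s
MR = exp(7413 / 3708.18) = 7.382

7.382


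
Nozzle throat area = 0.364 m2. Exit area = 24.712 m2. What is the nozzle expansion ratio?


AR = 24.712 / 0.364 = 67.9

67.9


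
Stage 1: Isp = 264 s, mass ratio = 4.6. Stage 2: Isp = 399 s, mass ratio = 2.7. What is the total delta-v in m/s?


dV1 = 264 * 9.81 * ln(4.6) = 3952.2 m/s
dV2 = 399 * 9.81 * ln(2.7) = 3887.8 m/s
Total dV = 3952.2 + 3887.8 = 7840.0 m/s ~ 7840 m/s

7840 m/s


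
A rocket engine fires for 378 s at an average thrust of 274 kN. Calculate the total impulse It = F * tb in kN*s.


It = 274 * 378 = 103572 kN*s

103572 kN*s


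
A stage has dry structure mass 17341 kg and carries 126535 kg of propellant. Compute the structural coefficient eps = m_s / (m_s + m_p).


eps = 17341 / (17341 + 126535) = 0.1205

0.1205


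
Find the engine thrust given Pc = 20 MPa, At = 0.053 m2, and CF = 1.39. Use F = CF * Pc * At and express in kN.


F = 1.39 * 20e6 * 0.053 = 1.4734e+06 N = 1473.4 kN

1473.4 kN


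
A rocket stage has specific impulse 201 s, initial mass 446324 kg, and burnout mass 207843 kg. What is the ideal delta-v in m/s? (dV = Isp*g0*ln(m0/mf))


Ve = 201 * 9.81 = 1971.81 m/s
dV = 1971.81 * ln(446324/207843) = 1507 m/s

1507 m/s


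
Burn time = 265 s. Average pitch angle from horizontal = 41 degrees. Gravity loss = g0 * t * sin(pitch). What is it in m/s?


GL = 9.81 * 265 * sin(41 deg) = 1706 m/s

1706 m/s


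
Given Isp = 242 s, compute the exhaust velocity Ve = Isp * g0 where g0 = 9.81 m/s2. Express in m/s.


Ve = Isp * g0 = 242 * 9.81 = 2374.0 m/s

2374.0 m/s


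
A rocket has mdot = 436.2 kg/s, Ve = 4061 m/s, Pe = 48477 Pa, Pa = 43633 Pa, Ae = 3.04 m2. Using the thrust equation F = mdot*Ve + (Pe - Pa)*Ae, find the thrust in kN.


F = 436.2 * 4061 + (48477 - 43633) * 3.04 = 1.7861e+06 N = 1786.1 kN

1786.1 kN


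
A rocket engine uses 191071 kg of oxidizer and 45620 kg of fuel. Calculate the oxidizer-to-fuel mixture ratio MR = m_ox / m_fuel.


MR = 191071 / 45620 = 4.19

4.19


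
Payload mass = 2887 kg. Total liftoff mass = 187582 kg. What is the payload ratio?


PR = 2887 / 187582 = 0.0154

0.0154


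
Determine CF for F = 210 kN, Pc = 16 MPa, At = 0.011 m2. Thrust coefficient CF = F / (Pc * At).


CF = 210000 / (16e6 * 0.011) = 1.19

1.19


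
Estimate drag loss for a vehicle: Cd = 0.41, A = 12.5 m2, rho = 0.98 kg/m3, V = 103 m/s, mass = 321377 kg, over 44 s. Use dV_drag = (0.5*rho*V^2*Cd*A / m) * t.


D = 0.5 * 0.98 * 103^2 * 0.41 * 12.5 = 26641.85 N
a = 26641.85 / 321377 = 0.0829 m/s2
dV = 0.0829 * 44 = 3.6 m/s

3.6 m/s


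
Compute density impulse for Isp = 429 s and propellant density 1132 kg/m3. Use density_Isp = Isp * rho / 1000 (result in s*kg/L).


rho*Isp = 429 * 1132 / 1000 = 486 s*kg/L

486 s*kg/L


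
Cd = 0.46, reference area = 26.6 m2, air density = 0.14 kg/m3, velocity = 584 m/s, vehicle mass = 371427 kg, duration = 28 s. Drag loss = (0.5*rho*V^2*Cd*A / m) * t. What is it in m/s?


D = 0.5 * 0.14 * 584^2 * 0.46 * 26.6 = 292121.29 N
a = 292121.29 / 371427 = 0.7865 m/s2
dV = 0.7865 * 28 = 22.0 m/s

22.0 m/s


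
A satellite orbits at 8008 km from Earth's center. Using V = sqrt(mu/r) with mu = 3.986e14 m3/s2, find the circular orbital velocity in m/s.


V = sqrt(3.986e14 / 8008000) = 7055 m/s

7055 m/s


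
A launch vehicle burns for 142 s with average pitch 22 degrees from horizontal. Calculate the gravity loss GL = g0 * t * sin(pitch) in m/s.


GL = 9.81 * 142 * sin(22 deg) = 522 m/s

522 m/s


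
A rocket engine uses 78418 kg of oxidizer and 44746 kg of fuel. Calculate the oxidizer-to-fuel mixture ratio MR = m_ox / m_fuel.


MR = 78418 / 44746 = 1.75

1.75


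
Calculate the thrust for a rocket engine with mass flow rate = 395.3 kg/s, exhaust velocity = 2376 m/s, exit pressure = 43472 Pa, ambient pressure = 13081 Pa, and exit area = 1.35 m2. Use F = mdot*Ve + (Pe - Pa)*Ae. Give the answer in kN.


F = 395.3 * 2376 + (43472 - 13081) * 1.35 = 980261.0 N = 980.3 kN

980.3 kN


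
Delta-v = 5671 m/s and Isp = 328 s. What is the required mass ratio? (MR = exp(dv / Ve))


Ve = 328 * 9.81 = 3217.68 m/s
MR = exp(5671 / 3217.68) = 5.827

5.827


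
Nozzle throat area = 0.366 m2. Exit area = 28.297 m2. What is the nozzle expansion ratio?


AR = 28.297 / 0.366 = 77.3

77.3


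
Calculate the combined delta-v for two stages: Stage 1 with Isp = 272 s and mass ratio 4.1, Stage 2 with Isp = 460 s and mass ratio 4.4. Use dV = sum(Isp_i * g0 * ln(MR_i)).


dV1 = 272 * 9.81 * ln(4.1) = 3765.0 m/s
dV2 = 460 * 9.81 * ln(4.4) = 6685.9 m/s
Total dV = 3765.0 + 6685.9 = 10450.9 m/s ~ 10451 m/s

10451 m/s


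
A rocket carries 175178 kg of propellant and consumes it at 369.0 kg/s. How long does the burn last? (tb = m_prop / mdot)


tb = 175178 / 369.0 = 474.7 s

474.7 s


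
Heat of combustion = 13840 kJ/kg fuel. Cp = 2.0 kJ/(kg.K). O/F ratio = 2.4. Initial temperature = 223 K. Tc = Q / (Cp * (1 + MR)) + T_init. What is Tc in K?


Tc = 13840 / (2.0 * (1 + 2.4)) + 223 = 2258 K

2258 K


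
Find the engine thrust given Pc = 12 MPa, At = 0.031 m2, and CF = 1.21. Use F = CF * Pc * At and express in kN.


F = 1.21 * 12e6 * 0.031 = 450120.0 N = 450.1 kN

450.1 kN


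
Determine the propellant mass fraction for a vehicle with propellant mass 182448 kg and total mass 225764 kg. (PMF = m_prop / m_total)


PMF = 182448 / 225764 = 0.808

0.808


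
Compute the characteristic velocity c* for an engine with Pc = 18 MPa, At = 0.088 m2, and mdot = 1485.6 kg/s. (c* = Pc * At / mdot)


c* = 18e6 * 0.088 / 1485.6 = 1066 m/s

1066 m/s


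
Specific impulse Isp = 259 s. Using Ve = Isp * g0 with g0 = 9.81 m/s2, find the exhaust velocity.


Ve = Isp * g0 = 259 * 9.81 = 2540.8 m/s

2540.8 m/s


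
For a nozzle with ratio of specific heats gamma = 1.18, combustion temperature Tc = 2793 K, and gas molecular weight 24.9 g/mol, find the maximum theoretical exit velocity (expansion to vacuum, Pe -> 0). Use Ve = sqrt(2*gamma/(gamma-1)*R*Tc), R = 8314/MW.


R = 8314 / 24.9 = 333.9 J/(kg.K)
Ve = sqrt(2 * 1.18 / (1.18 - 1) * 333.9 * 2793) = 3497 m/s

3497 m/s


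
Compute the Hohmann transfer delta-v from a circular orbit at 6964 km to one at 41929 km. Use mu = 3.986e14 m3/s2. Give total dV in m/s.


V1 = sqrt(mu/r1) = 7565.53 m/s
dV1 = V1*(sqrt(2*r2/(r1+r2)) - 1) = 2342.52 m/s
V2 = sqrt(mu/r2) = 3083.27 m/s
dV2 = V2*(1 - sqrt(2*r1/(r1+r2))) = 1437.64 m/s
Total dV = 3780 m/s

3780 m/s


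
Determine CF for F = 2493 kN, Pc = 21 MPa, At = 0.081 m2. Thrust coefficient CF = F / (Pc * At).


CF = 2493000 / (21e6 * 0.081) = 1.47

1.47


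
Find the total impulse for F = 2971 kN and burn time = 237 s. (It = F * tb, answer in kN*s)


It = 2971 * 237 = 704127 kN*s

704127 kN*s


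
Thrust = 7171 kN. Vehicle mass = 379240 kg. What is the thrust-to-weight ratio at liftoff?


TWR = 7171000 / (379240 * 9.81) = 1.93

1.93


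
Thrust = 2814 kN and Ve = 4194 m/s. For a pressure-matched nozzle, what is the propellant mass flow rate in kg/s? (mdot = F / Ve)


mdot = F / Ve = 2814000 / 4194 = 671.0 kg/s

671.0 kg/s


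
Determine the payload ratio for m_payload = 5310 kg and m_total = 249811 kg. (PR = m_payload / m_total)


PR = 5310 / 249811 = 0.0213

0.0213


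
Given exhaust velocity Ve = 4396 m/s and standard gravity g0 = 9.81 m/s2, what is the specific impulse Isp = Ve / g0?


Isp = Ve / g0 = 4396 / 9.81 = 448.1 s

448.1 s


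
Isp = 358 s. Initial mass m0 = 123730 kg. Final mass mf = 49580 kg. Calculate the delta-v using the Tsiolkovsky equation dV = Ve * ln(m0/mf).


Ve = 358 * 9.81 = 3511.98 m/s
dV = 3511.98 * ln(123730/49580) = 3212 m/s

3212 m/s


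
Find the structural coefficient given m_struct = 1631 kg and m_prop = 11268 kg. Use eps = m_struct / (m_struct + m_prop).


eps = 1631 / (1631 + 11268) = 0.1264

0.1264


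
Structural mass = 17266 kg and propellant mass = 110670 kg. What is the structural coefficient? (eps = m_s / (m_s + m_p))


eps = 17266 / (17266 + 110670) = 0.135

0.135


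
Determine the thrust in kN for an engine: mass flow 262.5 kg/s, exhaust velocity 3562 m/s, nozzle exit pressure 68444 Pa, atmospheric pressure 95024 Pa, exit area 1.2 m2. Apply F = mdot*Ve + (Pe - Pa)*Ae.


F = 262.5 * 3562 + (68444 - 95024) * 1.2 = 903129.0 N = 903.1 kN

903.1 kN


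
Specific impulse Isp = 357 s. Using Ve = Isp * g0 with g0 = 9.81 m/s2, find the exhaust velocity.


Ve = Isp * g0 = 357 * 9.81 = 3502.2 m/s

3502.2 m/s


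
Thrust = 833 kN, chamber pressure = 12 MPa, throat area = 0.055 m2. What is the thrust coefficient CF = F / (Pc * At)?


CF = 833000 / (12e6 * 0.055) = 1.26

1.26


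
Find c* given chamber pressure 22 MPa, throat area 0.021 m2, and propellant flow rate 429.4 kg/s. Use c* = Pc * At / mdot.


c* = 22e6 * 0.021 / 429.4 = 1076 m/s

1076 m/s


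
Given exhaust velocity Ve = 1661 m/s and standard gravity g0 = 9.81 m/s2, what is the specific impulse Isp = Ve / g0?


Isp = Ve / g0 = 1661 / 9.81 = 169.3 s

169.3 s


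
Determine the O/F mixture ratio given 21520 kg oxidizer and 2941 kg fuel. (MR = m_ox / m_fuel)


MR = 21520 / 2941 = 7.32

7.32


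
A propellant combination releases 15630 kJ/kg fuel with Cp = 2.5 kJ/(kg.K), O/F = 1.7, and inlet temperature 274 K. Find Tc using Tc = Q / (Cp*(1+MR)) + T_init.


Tc = 15630 / (2.5 * (1 + 1.7)) + 274 = 2590 K

2590 K


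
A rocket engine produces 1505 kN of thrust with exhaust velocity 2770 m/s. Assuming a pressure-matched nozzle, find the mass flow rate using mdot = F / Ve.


mdot = F / Ve = 1505000 / 2770 = 543.3 kg/s

543.3 kg/s


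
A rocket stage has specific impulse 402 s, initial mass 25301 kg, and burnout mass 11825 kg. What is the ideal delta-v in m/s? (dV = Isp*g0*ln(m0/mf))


Ve = 402 * 9.81 = 3943.62 m/s
dV = 3943.62 * ln(25301/11825) = 3000 m/s

3000 m/s


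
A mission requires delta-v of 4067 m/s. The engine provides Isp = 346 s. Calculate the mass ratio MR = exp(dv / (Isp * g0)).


Ve = 346 * 9.81 = 3394.26 m/s
MR = exp(4067 / 3394.26) = 3.314

3.314


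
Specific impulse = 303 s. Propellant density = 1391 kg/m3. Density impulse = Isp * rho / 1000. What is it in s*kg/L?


rho*Isp = 303 * 1391 / 1000 = 421 s*kg/L

421 s*kg/L


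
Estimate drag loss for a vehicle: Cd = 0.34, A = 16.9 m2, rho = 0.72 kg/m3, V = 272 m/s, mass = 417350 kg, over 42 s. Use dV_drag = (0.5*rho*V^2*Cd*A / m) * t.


D = 0.5 * 0.72 * 272^2 * 0.34 * 16.9 = 153040.34 N
a = 153040.34 / 417350 = 0.3667 m/s2
dV = 0.3667 * 42 = 15.4 m/s

15.4 m/s


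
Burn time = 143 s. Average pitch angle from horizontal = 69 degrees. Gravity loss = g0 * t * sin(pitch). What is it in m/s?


GL = 9.81 * 143 * sin(69 deg) = 1310 m/s

1310 m/s


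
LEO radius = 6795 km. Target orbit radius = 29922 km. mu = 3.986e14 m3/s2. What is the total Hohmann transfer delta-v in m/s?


V1 = sqrt(mu/r1) = 7659.03 m/s
dV1 = V1*(sqrt(2*r2/(r1+r2)) - 1) = 2118.98 m/s
V2 = sqrt(mu/r2) = 3649.84 m/s
dV2 = V2*(1 - sqrt(2*r1/(r1+r2))) = 1429.34 m/s
Total dV = 3548 m/s

3548 m/s


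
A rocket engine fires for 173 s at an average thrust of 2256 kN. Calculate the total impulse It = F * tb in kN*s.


It = 2256 * 173 = 390288 kN*s

390288 kN*s


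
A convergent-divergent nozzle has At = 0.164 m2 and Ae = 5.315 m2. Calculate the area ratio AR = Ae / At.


AR = 5.315 / 0.164 = 32.4

32.4


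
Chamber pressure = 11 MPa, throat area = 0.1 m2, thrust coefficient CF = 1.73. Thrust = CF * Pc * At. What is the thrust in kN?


F = 1.73 * 11e6 * 0.1 = 1.9030e+06 N = 1903.0 kN

1903.0 kN


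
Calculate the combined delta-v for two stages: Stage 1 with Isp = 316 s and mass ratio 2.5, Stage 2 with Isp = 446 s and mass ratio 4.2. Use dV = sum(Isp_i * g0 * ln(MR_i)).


dV1 = 316 * 9.81 * ln(2.5) = 2840.5 m/s
dV2 = 446 * 9.81 * ln(4.2) = 6278.9 m/s
Total dV = 2840.5 + 6278.9 = 9119.4 m/s ~ 9119 m/s

9119 m/s
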